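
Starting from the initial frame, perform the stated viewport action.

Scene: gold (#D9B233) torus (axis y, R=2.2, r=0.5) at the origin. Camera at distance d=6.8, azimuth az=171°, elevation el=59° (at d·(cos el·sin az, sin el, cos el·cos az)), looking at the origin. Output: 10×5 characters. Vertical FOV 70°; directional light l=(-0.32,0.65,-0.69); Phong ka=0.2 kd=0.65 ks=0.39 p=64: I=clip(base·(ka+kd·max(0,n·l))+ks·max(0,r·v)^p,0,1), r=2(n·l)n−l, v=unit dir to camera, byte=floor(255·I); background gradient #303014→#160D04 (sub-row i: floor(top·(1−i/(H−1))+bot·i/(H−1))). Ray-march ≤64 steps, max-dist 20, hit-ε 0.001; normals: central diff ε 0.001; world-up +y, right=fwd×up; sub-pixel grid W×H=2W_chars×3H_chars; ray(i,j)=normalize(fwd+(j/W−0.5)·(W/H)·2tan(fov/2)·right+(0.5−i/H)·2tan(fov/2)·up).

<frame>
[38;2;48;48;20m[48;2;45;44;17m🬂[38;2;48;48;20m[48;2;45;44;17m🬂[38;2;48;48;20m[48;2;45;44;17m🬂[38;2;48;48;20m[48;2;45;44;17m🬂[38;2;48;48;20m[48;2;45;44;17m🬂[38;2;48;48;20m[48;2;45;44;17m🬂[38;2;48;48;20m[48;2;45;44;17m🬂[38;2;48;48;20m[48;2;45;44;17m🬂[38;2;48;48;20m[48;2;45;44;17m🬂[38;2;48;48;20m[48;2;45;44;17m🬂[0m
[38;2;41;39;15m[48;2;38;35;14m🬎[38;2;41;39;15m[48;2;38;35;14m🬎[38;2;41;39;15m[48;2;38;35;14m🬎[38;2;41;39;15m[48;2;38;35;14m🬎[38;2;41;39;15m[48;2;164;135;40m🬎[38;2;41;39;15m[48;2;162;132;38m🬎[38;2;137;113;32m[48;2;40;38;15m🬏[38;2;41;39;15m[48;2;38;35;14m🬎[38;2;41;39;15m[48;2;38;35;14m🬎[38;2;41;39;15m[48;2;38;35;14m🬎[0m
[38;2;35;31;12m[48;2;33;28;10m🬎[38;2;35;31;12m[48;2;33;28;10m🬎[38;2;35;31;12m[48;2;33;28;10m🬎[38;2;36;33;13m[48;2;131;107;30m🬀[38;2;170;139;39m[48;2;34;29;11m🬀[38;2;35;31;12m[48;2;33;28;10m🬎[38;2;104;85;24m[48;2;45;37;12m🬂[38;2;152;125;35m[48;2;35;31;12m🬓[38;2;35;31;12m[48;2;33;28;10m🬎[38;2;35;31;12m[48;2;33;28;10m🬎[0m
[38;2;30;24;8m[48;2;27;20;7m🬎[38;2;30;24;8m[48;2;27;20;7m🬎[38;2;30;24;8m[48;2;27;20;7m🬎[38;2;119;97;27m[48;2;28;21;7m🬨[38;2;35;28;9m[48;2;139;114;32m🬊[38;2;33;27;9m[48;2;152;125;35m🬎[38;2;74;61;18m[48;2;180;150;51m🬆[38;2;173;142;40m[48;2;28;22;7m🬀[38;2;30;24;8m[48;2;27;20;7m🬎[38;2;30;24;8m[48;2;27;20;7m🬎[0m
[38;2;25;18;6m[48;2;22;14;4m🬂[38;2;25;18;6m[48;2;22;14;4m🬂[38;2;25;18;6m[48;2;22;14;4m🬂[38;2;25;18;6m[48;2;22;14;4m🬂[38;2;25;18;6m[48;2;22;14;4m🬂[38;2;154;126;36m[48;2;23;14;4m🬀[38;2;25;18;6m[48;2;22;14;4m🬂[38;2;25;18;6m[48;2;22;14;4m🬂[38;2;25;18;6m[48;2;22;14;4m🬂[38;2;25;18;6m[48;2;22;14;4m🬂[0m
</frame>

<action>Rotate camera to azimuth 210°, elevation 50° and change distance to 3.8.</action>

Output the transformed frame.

<frame>
[38;2;48;48;20m[48;2;45;44;17m🬂[38;2;48;48;20m[48;2;45;44;17m🬂[38;2;48;48;20m[48;2;45;44;17m🬂[38;2;48;48;20m[48;2;45;44;17m🬂[38;2;48;48;20m[48;2;45;44;17m🬂[38;2;48;48;20m[48;2;45;44;17m🬂[38;2;48;48;20m[48;2;45;44;17m🬂[38;2;48;48;20m[48;2;45;44;17m🬂[38;2;48;48;20m[48;2;45;44;17m🬂[38;2;48;48;20m[48;2;45;44;17m🬂[0m
[38;2;41;39;15m[48;2;38;35;14m🬎[38;2;41;39;15m[48;2;38;35;14m🬎[38;2;41;39;15m[48;2;131;107;30m🬎[38;2;42;40;16m[48;2;144;118;33m🬂[38;2;85;71;22m[48;2;160;131;37m🬡[38;2;226;193;86m[48;2;108;89;25m🬋[38;2;42;40;16m[48;2;157;129;36m🬂[38;2;41;39;15m[48;2;146;120;34m🬊[38;2;116;95;27m[48;2;40;38;15m🬏[38;2;41;39;15m[48;2;38;35;14m🬎[0m
[38;2;35;31;12m[48;2;33;28;10m🬎[38;2;35;31;12m[48;2;130;107;30m🬄[38;2;118;96;27m[48;2;66;54;15m🬆[38;2;93;76;21m[48;2;34;29;11m🬀[38;2;35;31;12m[48;2;33;28;10m🬎[38;2;35;31;12m[48;2;33;28;10m🬎[38;2;35;31;12m[48;2;33;28;10m🬎[38;2;109;89;25m[48;2;37;31;10m🬊[38;2;127;104;29m[48;2;97;79;22m🬬[38;2;135;111;31m[48;2;35;30;12m🬏[0m
[38;2;30;24;8m[48;2;27;20;7m🬎[38;2;123;101;28m[48;2;148;121;34m▐[38;2;46;38;10m[48;2;84;69;19m▐[38;2;30;24;8m[48;2;27;20;7m🬎[38;2;30;24;8m[48;2;27;20;7m🬎[38;2;30;24;8m[48;2;27;20;7m🬎[38;2;30;24;8m[48;2;27;20;7m🬎[38;2;34;27;8m[48;2;62;51;14m🬝[38;2;92;75;21m[48;2;126;103;29m▌[38;2;144;118;33m[48;2;29;22;8m▌[0m
[38;2;25;18;6m[48;2;22;14;4m🬂[38;2;22;13;4m[48;2;162;132;37m🬏[38;2;113;93;26m[48;2;153;125;35m🬊[38;2;59;48;14m[48;2;121;100;28m🬊[38;2;38;30;9m[48;2;109;90;25m🬎[38;2;34;27;8m[48;2;104;86;24m🬎[38;2;43;34;10m[48;2;107;87;24m🬆[38;2;87;71;20m[48;2;137;112;32m🬆[38;2;137;113;32m[48;2;161;132;37m🬆[38;2;157;128;36m[48;2;23;14;4m🬄[0m
</frame>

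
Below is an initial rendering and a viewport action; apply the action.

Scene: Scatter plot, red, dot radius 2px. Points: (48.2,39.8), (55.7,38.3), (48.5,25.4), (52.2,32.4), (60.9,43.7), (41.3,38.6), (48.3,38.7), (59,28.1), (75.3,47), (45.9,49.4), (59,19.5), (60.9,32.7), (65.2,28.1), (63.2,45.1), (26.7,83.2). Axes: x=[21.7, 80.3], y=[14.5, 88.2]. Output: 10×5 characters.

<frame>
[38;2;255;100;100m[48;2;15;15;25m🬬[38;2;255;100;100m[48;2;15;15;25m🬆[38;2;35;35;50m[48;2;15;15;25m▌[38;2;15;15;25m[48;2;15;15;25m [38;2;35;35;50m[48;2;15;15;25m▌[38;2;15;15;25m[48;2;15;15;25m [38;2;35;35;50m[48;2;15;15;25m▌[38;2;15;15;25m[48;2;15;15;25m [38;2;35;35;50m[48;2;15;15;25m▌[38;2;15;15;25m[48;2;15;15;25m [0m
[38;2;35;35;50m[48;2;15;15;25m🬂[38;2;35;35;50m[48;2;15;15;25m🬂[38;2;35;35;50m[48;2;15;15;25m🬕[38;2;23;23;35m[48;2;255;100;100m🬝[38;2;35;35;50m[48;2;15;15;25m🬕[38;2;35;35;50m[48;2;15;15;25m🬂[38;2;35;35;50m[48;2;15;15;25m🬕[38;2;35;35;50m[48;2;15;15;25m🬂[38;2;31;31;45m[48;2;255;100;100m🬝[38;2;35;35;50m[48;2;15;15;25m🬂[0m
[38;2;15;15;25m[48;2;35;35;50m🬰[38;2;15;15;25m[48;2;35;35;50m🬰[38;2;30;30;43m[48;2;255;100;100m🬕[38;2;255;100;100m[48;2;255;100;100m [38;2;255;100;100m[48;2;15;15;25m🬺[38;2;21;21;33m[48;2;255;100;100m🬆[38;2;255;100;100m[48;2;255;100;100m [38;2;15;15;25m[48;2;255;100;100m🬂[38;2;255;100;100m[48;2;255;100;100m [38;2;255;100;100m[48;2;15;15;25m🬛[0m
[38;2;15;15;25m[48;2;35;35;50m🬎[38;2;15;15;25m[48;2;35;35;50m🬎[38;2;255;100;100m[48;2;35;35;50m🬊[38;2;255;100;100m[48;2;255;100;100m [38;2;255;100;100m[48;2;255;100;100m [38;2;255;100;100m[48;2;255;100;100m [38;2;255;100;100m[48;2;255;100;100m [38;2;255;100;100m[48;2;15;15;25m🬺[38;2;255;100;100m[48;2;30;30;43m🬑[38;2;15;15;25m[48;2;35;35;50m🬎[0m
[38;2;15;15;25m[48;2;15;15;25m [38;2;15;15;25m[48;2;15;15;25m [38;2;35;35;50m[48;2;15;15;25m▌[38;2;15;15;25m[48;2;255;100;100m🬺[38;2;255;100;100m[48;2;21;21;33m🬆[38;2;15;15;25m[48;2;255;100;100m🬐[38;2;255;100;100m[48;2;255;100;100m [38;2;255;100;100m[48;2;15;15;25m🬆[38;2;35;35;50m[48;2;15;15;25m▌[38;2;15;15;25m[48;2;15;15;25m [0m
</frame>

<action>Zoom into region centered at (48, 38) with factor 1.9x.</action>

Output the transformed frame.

<frame>
[38;2;15;15;25m[48;2;15;15;25m [38;2;15;15;25m[48;2;15;15;25m [38;2;35;35;50m[48;2;15;15;25m▌[38;2;15;15;25m[48;2;255;100;100m🬆[38;2;255;100;100m[48;2;15;15;25m🬺[38;2;15;15;25m[48;2;255;100;100m🬬[38;2;35;35;50m[48;2;15;15;25m▌[38;2;15;15;25m[48;2;15;15;25m [38;2;27;27;40m[48;2;255;100;100m🬝[38;2;15;15;25m[48;2;255;100;100m🬬[0m
[38;2;35;35;50m[48;2;15;15;25m🬂[38;2;35;35;50m[48;2;15;15;25m🬂[38;2;35;35;50m[48;2;255;100;100m🬆[38;2;255;100;100m[48;2;20;20;31m🬑[38;2;255;100;100m[48;2;255;100;100m [38;2;23;23;35m[48;2;255;100;100m🬬[38;2;31;31;45m[48;2;255;100;100m🬝[38;2;35;35;50m[48;2;255;100;100m🬂[38;2;255;100;100m[48;2;255;100;100m [38;2;255;100;100m[48;2;255;100;100m [0m
[38;2;15;15;25m[48;2;35;35;50m🬰[38;2;23;23;35m[48;2;255;100;100m🬺[38;2;255;100;100m[48;2;35;35;50m🬬[38;2;255;100;100m[48;2;21;21;33m🬆[38;2;255;100;100m[48;2;35;35;50m🬬[38;2;255;100;100m[48;2;25;25;37m🬥[38;2;255;100;100m[48;2;255;100;100m [38;2;255;100;100m[48;2;255;100;100m [38;2;255;100;100m[48;2;255;100;100m [38;2;255;100;100m[48;2;25;25;37m🬲[0m
[38;2;15;15;25m[48;2;35;35;50m🬎[38;2;15;15;25m[48;2;35;35;50m🬎[38;2;35;35;50m[48;2;15;15;25m🬲[38;2;19;19;30m[48;2;255;100;100m🬝[38;2;35;35;50m[48;2;255;100;100m🬀[38;2;255;100;100m[48;2;255;100;100m [38;2;255;100;100m[48;2;35;35;50m🬝[38;2;255;100;100m[48;2;35;35;50m🬬[38;2;255;100;100m[48;2;255;100;100m [38;2;255;100;100m[48;2;25;25;37m🬄[0m
[38;2;15;15;25m[48;2;15;15;25m [38;2;15;15;25m[48;2;15;15;25m [38;2;35;35;50m[48;2;15;15;25m▌[38;2;15;15;25m[48;2;15;15;25m [38;2;255;100;100m[48;2;28;28;41m🬊[38;2;255;100;100m[48;2;15;15;25m🬀[38;2;35;35;50m[48;2;15;15;25m▌[38;2;15;15;25m[48;2;255;100;100m🬐[38;2;255;100;100m[48;2;255;100;100m [38;2;15;15;25m[48;2;255;100;100m🬸[0m
</frame>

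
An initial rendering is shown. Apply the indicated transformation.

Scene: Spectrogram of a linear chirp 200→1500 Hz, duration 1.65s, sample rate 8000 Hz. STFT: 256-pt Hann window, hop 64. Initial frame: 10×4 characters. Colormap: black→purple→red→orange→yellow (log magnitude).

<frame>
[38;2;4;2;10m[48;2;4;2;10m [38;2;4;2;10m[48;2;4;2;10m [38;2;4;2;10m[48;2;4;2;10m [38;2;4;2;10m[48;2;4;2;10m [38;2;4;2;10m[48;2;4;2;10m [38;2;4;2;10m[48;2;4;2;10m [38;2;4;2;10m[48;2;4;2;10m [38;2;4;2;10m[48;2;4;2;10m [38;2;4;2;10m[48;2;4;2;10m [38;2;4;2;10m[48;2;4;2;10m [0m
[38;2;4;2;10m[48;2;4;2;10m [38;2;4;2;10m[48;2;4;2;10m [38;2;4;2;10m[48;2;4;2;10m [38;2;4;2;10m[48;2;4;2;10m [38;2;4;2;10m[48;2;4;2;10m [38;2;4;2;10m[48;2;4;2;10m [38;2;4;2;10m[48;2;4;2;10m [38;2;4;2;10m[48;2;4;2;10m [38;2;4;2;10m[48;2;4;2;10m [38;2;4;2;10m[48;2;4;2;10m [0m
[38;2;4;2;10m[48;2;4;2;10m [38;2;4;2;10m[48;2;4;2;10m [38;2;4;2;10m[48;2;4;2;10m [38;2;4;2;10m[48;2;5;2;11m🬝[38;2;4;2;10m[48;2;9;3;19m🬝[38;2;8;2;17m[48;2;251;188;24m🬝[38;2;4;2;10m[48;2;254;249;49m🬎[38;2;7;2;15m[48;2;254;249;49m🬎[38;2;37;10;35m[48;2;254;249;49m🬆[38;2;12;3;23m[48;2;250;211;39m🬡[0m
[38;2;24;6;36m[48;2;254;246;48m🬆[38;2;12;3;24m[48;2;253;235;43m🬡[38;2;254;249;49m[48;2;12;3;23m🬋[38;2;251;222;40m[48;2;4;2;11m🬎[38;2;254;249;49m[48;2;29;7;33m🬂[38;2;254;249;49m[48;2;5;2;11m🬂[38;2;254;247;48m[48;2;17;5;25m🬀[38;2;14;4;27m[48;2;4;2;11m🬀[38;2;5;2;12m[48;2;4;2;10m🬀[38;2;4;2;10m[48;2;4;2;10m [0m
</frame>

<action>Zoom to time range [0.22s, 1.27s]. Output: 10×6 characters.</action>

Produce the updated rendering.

<frame>
[38;2;4;2;10m[48;2;4;2;10m [38;2;4;2;10m[48;2;4;2;10m [38;2;4;2;10m[48;2;4;2;10m [38;2;4;2;10m[48;2;4;2;10m [38;2;4;2;10m[48;2;4;2;10m [38;2;4;2;10m[48;2;4;2;10m [38;2;4;2;10m[48;2;4;2;10m [38;2;4;2;10m[48;2;4;2;10m [38;2;4;2;10m[48;2;4;2;10m [38;2;4;2;10m[48;2;4;2;10m [0m
[38;2;4;2;10m[48;2;4;2;10m [38;2;4;2;10m[48;2;4;2;10m [38;2;4;2;10m[48;2;4;2;10m [38;2;4;2;10m[48;2;4;2;10m [38;2;4;2;10m[48;2;4;2;10m [38;2;4;2;10m[48;2;4;2;10m [38;2;4;2;10m[48;2;4;2;10m [38;2;4;2;10m[48;2;4;2;10m [38;2;4;2;10m[48;2;4;2;10m [38;2;4;2;10m[48;2;4;2;10m [0m
[38;2;4;2;10m[48;2;4;2;10m [38;2;4;2;10m[48;2;4;2;10m [38;2;4;2;10m[48;2;4;2;10m [38;2;4;2;10m[48;2;4;2;10m [38;2;4;2;10m[48;2;4;2;10m [38;2;4;2;10m[48;2;4;2;10m [38;2;4;2;10m[48;2;4;2;10m [38;2;4;2;10m[48;2;4;2;10m [38;2;4;2;10m[48;2;4;2;10m [38;2;4;2;10m[48;2;4;2;10m [0m
[38;2;4;2;10m[48;2;4;2;10m [38;2;4;2;10m[48;2;4;2;10m [38;2;4;2;10m[48;2;4;2;10m [38;2;4;2;10m[48;2;4;2;10m [38;2;4;2;10m[48;2;4;2;10m [38;2;4;2;10m[48;2;4;2;10m [38;2;4;2;10m[48;2;4;2;10m [38;2;4;2;10m[48;2;4;2;11m🬝[38;2;4;2;10m[48;2;5;2;11m🬎[38;2;4;2;10m[48;2;8;2;17m🬎[0m
[38;2;4;2;10m[48;2;5;2;12m🬎[38;2;4;2;10m[48;2;8;2;17m🬎[38;2;7;2;16m[48;2;72;17;88m🬝[38;2;4;2;11m[48;2;252;219;37m🬎[38;2;7;2;16m[48;2;254;249;49m🬎[38;2;11;3;22m[48;2;242;196;50m🬆[38;2;6;2;14m[48;2;253;235;43m🬂[38;2;33;8;49m[48;2;254;249;49m🬰[38;2;253;234;43m[48;2;29;7;41m🬍[38;2;244;206;50m[48;2;5;2;12m🬎[0m
[38;2;241;198;54m[48;2;8;2;17m🬎[38;2;253;237;44m[48;2;27;7;37m🬆[38;2;254;249;49m[48;2;11;3;23m🬂[38;2;254;248;48m[48;2;5;2;12m🬂[38;2;229;111;38m[48;2;9;3;18m🬀[38;2;11;3;23m[48;2;4;2;10m🬂[38;2;5;2;13m[48;2;4;2;10m🬂[38;2;4;2;11m[48;2;4;2;10m🬂[38;2;4;2;10m[48;2;4;2;10m [38;2;4;2;10m[48;2;4;2;10m [0m
</frame>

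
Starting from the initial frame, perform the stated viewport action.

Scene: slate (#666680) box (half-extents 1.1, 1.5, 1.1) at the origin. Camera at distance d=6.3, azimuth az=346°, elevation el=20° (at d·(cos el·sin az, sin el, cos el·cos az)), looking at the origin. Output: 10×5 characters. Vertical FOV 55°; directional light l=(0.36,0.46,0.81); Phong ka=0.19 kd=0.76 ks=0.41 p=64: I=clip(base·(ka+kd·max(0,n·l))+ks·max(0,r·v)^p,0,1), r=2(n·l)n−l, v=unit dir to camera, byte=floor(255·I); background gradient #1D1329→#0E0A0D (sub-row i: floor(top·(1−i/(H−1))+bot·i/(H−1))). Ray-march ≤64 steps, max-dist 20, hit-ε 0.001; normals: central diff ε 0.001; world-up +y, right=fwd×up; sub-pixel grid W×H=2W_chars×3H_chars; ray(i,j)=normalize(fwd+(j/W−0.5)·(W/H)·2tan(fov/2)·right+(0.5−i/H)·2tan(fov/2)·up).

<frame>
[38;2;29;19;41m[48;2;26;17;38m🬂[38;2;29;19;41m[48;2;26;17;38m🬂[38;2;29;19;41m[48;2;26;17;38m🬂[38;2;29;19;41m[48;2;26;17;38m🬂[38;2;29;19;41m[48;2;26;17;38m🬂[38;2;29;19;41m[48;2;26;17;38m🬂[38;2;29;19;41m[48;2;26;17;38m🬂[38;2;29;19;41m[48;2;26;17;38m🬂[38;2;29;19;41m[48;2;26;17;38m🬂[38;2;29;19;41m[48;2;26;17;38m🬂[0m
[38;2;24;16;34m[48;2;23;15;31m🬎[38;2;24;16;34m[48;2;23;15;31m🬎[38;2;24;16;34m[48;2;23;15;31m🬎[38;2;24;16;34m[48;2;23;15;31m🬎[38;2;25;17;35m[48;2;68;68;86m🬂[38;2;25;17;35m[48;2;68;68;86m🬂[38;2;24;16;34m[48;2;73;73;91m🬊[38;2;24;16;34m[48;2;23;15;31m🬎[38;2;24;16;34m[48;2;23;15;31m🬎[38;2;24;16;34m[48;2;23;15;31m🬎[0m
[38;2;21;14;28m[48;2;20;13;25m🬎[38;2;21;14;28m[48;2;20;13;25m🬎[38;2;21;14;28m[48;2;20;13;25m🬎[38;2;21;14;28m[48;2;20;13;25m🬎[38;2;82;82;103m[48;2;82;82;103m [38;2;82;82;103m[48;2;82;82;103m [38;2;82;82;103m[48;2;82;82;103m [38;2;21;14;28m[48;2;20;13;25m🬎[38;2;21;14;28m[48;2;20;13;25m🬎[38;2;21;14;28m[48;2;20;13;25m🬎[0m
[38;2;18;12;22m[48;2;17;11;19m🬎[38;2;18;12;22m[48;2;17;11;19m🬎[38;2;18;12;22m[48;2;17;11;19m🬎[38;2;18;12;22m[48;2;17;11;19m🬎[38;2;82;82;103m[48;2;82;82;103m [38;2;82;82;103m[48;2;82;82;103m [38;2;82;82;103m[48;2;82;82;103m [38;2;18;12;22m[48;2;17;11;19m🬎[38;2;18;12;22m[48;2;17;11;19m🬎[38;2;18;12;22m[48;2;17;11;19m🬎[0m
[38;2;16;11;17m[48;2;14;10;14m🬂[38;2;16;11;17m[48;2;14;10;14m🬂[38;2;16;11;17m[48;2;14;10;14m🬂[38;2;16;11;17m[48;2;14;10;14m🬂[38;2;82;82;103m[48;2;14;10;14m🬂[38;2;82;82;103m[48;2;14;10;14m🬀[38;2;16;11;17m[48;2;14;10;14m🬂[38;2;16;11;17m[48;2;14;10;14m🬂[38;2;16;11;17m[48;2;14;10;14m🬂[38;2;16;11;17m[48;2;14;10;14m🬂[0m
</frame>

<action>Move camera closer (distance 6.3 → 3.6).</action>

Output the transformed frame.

<frame>
[38;2;29;19;41m[48;2;26;17;38m🬂[38;2;29;19;41m[48;2;26;17;38m🬂[38;2;29;19;41m[48;2;82;82;103m🬂[38;2;29;19;41m[48;2;82;82;103m🬂[38;2;29;19;41m[48;2;82;82;103m🬂[38;2;29;19;41m[48;2;82;82;103m🬂[38;2;29;19;41m[48;2;82;82;103m🬂[38;2;29;19;41m[48;2;82;82;103m🬂[38;2;29;19;41m[48;2;82;82;103m🬂[38;2;82;82;103m[48;2;27;18;39m🬃[0m
[38;2;24;16;34m[48;2;23;15;31m🬎[38;2;24;16;34m[48;2;23;15;31m🬎[38;2;82;82;103m[48;2;24;16;33m▐[38;2;82;82;103m[48;2;82;82;103m [38;2;82;82;103m[48;2;82;82;103m [38;2;82;82;103m[48;2;82;82;103m [38;2;82;82;103m[48;2;82;82;103m [38;2;82;82;103m[48;2;82;82;103m [38;2;82;82;103m[48;2;82;82;103m [38;2;24;16;34m[48;2;23;15;31m🬎[0m
[38;2;21;14;28m[48;2;20;13;25m🬎[38;2;21;14;28m[48;2;20;13;25m🬎[38;2;82;82;103m[48;2;21;14;27m▐[38;2;82;82;103m[48;2;82;82;103m [38;2;82;82;103m[48;2;82;82;103m [38;2;82;82;103m[48;2;82;82;103m [38;2;82;82;103m[48;2;82;82;103m [38;2;82;82;103m[48;2;82;82;103m [38;2;82;82;103m[48;2;20;13;25m🬝[38;2;21;14;28m[48;2;20;13;25m🬎[0m
[38;2;18;12;22m[48;2;17;11;19m🬎[38;2;18;12;22m[48;2;17;11;19m🬎[38;2;82;82;103m[48;2;17;11;20m🬁[38;2;82;82;103m[48;2;82;82;103m [38;2;82;82;103m[48;2;82;82;103m [38;2;82;82;103m[48;2;82;82;103m [38;2;82;82;103m[48;2;82;82;103m [38;2;82;82;103m[48;2;82;82;103m [38;2;82;82;103m[48;2;18;12;21m▌[38;2;18;12;22m[48;2;17;11;19m🬎[0m
[38;2;16;11;17m[48;2;14;10;14m🬂[38;2;16;11;17m[48;2;14;10;14m🬂[38;2;16;11;17m[48;2;14;10;14m🬂[38;2;82;82;103m[48;2;82;82;103m [38;2;82;82;103m[48;2;82;82;103m [38;2;82;82;103m[48;2;82;82;103m [38;2;82;82;103m[48;2;82;82;103m [38;2;82;82;103m[48;2;82;82;103m [38;2;82;82;103m[48;2;14;10;14m🬄[38;2;16;11;17m[48;2;14;10;14m🬂[0m
</frame>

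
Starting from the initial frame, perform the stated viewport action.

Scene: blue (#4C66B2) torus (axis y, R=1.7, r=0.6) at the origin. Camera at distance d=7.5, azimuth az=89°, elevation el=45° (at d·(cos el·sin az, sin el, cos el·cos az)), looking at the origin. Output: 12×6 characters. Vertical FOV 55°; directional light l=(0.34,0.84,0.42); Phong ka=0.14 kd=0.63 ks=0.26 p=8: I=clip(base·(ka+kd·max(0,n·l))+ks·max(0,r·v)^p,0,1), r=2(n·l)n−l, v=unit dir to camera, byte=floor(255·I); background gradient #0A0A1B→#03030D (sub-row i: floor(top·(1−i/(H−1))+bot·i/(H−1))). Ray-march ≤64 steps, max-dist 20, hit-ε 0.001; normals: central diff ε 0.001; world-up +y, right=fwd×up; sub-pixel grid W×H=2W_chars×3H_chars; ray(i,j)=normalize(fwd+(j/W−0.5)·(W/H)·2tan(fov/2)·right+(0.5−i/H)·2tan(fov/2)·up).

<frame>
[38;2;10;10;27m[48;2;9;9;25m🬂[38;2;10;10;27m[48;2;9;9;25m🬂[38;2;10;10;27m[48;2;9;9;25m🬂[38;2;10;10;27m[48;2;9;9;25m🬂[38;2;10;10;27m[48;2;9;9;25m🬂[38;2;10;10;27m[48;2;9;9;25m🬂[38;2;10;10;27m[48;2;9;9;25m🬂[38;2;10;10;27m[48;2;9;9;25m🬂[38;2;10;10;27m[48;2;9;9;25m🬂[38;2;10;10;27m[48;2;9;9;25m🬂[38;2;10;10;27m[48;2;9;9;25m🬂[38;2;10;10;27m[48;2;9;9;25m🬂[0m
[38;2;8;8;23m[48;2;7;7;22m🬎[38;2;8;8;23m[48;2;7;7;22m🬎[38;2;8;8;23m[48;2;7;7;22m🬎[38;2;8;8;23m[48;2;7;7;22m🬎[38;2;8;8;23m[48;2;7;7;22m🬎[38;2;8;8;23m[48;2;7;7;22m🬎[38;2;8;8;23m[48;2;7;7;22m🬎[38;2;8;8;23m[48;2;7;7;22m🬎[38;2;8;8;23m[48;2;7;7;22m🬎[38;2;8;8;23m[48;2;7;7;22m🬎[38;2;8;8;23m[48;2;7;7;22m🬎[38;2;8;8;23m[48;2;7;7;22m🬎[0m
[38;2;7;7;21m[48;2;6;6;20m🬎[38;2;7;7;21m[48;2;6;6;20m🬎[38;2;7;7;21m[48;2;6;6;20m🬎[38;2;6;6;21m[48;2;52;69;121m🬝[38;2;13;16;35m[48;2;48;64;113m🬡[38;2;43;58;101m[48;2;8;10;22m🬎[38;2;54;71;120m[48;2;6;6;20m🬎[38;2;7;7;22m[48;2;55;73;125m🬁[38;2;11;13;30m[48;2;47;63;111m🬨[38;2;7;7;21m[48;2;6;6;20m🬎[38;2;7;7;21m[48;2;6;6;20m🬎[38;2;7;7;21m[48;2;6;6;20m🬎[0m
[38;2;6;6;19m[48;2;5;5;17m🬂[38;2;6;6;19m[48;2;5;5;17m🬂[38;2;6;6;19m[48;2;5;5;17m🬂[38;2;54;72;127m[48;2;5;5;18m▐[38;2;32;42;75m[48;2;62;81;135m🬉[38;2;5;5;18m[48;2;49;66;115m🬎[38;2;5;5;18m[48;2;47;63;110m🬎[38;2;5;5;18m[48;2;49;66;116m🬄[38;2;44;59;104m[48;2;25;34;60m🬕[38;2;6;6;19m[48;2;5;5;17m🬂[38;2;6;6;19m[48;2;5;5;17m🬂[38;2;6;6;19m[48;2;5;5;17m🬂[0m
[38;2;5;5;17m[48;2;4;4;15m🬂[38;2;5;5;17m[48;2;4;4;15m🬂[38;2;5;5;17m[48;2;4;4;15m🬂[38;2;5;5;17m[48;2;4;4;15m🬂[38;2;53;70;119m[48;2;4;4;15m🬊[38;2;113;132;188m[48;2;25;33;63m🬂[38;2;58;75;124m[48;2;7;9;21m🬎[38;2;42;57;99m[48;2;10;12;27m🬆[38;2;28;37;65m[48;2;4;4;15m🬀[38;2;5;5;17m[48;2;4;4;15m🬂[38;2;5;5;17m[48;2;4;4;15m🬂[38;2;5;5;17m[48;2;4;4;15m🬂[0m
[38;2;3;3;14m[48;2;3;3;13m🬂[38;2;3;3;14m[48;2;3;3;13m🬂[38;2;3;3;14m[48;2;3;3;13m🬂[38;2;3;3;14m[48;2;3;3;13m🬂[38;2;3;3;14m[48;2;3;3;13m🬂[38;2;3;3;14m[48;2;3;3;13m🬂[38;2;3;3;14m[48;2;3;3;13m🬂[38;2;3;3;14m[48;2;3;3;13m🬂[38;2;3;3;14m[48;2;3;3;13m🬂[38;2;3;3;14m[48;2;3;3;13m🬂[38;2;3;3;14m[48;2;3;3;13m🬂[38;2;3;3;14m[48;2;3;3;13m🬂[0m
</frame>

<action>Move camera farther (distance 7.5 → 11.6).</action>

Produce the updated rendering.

<frame>
[38;2;10;10;27m[48;2;9;9;25m🬂[38;2;10;10;27m[48;2;9;9;25m🬂[38;2;10;10;27m[48;2;9;9;25m🬂[38;2;10;10;27m[48;2;9;9;25m🬂[38;2;10;10;27m[48;2;9;9;25m🬂[38;2;10;10;27m[48;2;9;9;25m🬂[38;2;10;10;27m[48;2;9;9;25m🬂[38;2;10;10;27m[48;2;9;9;25m🬂[38;2;10;10;27m[48;2;9;9;25m🬂[38;2;10;10;27m[48;2;9;9;25m🬂[38;2;10;10;27m[48;2;9;9;25m🬂[38;2;10;10;27m[48;2;9;9;25m🬂[0m
[38;2;8;8;23m[48;2;7;7;22m🬎[38;2;8;8;23m[48;2;7;7;22m🬎[38;2;8;8;23m[48;2;7;7;22m🬎[38;2;8;8;23m[48;2;7;7;22m🬎[38;2;8;8;23m[48;2;7;7;22m🬎[38;2;8;8;23m[48;2;7;7;22m🬎[38;2;8;8;23m[48;2;7;7;22m🬎[38;2;8;8;23m[48;2;7;7;22m🬎[38;2;8;8;23m[48;2;7;7;22m🬎[38;2;8;8;23m[48;2;7;7;22m🬎[38;2;8;8;23m[48;2;7;7;22m🬎[38;2;8;8;23m[48;2;7;7;22m🬎[0m
[38;2;7;7;21m[48;2;6;6;20m🬎[38;2;7;7;21m[48;2;6;6;20m🬎[38;2;7;7;21m[48;2;6;6;20m🬎[38;2;7;7;21m[48;2;6;6;20m🬎[38;2;6;6;21m[48;2;51;69;121m🬝[38;2;10;11;27m[48;2;44;60;105m🬥[38;2;11;14;31m[48;2;55;72;123m🬒[38;2;11;13;30m[48;2;58;77;135m🬬[38;2;7;7;21m[48;2;6;6;20m🬎[38;2;7;7;21m[48;2;6;6;20m🬎[38;2;7;7;21m[48;2;6;6;20m🬎[38;2;7;7;21m[48;2;6;6;20m🬎[0m
[38;2;6;6;19m[48;2;5;5;17m🬂[38;2;6;6;19m[48;2;5;5;17m🬂[38;2;6;6;19m[48;2;5;5;17m🬂[38;2;6;6;19m[48;2;5;5;17m🬂[38;2;56;74;130m[48;2;5;5;17m🬉[38;2;17;22;43m[48;2;60;77;128m🬂[38;2;13;16;34m[48;2;55;72;121m🬆[38;2;42;57;100m[48;2;16;21;41m🬕[38;2;6;6;19m[48;2;5;5;17m🬂[38;2;6;6;19m[48;2;5;5;17m🬂[38;2;6;6;19m[48;2;5;5;17m🬂[38;2;6;6;19m[48;2;5;5;17m🬂[0m
[38;2;5;5;17m[48;2;4;4;15m🬂[38;2;5;5;17m[48;2;4;4;15m🬂[38;2;5;5;17m[48;2;4;4;15m🬂[38;2;5;5;17m[48;2;4;4;15m🬂[38;2;5;5;17m[48;2;4;4;15m🬂[38;2;5;5;17m[48;2;4;4;15m🬂[38;2;10;14;24m[48;2;4;4;15m🬀[38;2;5;5;17m[48;2;4;4;15m🬂[38;2;5;5;17m[48;2;4;4;15m🬂[38;2;5;5;17m[48;2;4;4;15m🬂[38;2;5;5;17m[48;2;4;4;15m🬂[38;2;5;5;17m[48;2;4;4;15m🬂[0m
[38;2;3;3;14m[48;2;3;3;13m🬂[38;2;3;3;14m[48;2;3;3;13m🬂[38;2;3;3;14m[48;2;3;3;13m🬂[38;2;3;3;14m[48;2;3;3;13m🬂[38;2;3;3;14m[48;2;3;3;13m🬂[38;2;3;3;14m[48;2;3;3;13m🬂[38;2;3;3;14m[48;2;3;3;13m🬂[38;2;3;3;14m[48;2;3;3;13m🬂[38;2;3;3;14m[48;2;3;3;13m🬂[38;2;3;3;14m[48;2;3;3;13m🬂[38;2;3;3;14m[48;2;3;3;13m🬂[38;2;3;3;14m[48;2;3;3;13m🬂[0m
</frame>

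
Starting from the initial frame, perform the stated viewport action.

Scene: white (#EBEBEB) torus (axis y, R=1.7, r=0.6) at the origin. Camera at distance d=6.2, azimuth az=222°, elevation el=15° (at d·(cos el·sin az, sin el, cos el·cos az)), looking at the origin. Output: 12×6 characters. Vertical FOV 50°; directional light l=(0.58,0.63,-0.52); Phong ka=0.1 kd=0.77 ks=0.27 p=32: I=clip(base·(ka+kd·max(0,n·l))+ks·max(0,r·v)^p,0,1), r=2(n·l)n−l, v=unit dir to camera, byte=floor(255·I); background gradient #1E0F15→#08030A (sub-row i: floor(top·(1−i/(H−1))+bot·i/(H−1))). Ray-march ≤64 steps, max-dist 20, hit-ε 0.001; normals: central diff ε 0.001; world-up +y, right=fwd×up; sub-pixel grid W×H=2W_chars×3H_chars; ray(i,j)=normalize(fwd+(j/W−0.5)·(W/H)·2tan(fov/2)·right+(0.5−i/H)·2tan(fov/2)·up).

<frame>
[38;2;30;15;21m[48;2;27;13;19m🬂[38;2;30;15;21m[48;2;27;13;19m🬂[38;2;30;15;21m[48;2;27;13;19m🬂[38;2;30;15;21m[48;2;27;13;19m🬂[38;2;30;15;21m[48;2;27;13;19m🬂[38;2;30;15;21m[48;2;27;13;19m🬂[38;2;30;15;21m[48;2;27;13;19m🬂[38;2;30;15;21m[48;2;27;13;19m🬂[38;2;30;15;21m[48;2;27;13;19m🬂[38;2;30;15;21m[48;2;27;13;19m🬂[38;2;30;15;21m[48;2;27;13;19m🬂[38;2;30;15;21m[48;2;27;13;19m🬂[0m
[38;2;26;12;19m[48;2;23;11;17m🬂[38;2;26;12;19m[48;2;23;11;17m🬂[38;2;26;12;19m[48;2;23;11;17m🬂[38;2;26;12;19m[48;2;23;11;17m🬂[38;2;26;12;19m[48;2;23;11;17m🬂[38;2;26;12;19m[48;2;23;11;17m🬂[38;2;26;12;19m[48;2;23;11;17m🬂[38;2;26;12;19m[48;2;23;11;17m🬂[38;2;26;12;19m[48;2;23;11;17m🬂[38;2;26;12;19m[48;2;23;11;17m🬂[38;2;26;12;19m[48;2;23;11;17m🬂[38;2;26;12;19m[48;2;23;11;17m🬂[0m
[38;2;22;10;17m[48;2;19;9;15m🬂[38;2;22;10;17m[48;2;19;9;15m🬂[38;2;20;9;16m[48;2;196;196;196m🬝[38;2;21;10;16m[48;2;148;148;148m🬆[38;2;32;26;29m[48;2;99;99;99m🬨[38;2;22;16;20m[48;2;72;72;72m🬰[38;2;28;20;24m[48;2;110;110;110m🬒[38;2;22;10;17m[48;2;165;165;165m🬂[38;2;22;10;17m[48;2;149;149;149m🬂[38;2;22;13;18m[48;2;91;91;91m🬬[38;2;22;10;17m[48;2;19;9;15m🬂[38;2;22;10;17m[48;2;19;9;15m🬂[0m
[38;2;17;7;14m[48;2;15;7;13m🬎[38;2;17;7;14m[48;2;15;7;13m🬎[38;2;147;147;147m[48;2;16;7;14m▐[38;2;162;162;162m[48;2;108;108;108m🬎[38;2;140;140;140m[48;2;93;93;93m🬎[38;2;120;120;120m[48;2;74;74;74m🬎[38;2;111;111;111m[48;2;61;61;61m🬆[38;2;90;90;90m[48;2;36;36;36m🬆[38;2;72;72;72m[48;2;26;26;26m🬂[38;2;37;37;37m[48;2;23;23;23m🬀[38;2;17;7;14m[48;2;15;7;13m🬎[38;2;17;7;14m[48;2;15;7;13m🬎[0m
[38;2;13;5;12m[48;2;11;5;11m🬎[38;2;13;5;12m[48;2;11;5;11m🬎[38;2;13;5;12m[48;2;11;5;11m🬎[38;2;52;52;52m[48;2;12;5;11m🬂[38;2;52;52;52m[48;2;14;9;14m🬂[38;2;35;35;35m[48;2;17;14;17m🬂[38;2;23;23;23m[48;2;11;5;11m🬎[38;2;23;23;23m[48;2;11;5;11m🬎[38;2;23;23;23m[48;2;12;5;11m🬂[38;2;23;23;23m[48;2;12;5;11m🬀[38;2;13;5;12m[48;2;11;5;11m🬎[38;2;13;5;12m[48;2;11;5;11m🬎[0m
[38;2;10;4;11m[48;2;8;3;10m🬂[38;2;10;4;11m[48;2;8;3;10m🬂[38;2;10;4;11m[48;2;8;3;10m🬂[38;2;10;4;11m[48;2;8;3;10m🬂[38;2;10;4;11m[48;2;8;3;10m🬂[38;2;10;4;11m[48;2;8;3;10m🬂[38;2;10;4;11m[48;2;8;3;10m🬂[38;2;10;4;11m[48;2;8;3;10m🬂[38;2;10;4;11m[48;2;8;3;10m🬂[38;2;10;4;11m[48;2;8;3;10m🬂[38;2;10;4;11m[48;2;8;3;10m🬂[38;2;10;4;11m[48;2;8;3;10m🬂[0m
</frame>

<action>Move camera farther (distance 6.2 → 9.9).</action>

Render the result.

<frame>
[38;2;30;15;21m[48;2;27;13;19m🬂[38;2;30;15;21m[48;2;27;13;19m🬂[38;2;30;15;21m[48;2;27;13;19m🬂[38;2;30;15;21m[48;2;27;13;19m🬂[38;2;30;15;21m[48;2;27;13;19m🬂[38;2;30;15;21m[48;2;27;13;19m🬂[38;2;30;15;21m[48;2;27;13;19m🬂[38;2;30;15;21m[48;2;27;13;19m🬂[38;2;30;15;21m[48;2;27;13;19m🬂[38;2;30;15;21m[48;2;27;13;19m🬂[38;2;30;15;21m[48;2;27;13;19m🬂[38;2;30;15;21m[48;2;27;13;19m🬂[0m
[38;2;26;12;19m[48;2;23;11;17m🬂[38;2;26;12;19m[48;2;23;11;17m🬂[38;2;26;12;19m[48;2;23;11;17m🬂[38;2;26;12;19m[48;2;23;11;17m🬂[38;2;26;12;19m[48;2;23;11;17m🬂[38;2;26;12;19m[48;2;23;11;17m🬂[38;2;26;12;19m[48;2;23;11;17m🬂[38;2;26;12;19m[48;2;23;11;17m🬂[38;2;26;12;19m[48;2;23;11;17m🬂[38;2;26;12;19m[48;2;23;11;17m🬂[38;2;26;12;19m[48;2;23;11;17m🬂[38;2;26;12;19m[48;2;23;11;17m🬂[0m
[38;2;22;10;17m[48;2;19;9;15m🬂[38;2;22;10;17m[48;2;19;9;15m🬂[38;2;22;10;17m[48;2;19;9;15m🬂[38;2;22;10;17m[48;2;19;9;15m🬂[38;2;20;9;16m[48;2;84;84;84m🬝[38;2;21;10;16m[48;2;23;23;23m🬎[38;2;31;23;28m[48;2;146;146;146m🬝[38;2;21;10;16m[48;2;183;183;183m🬎[38;2;22;10;17m[48;2;19;9;15m🬂[38;2;22;10;17m[48;2;19;9;15m🬂[38;2;22;10;17m[48;2;19;9;15m🬂[38;2;22;10;17m[48;2;19;9;15m🬂[0m
[38;2;17;7;14m[48;2;15;7;13m🬎[38;2;17;7;14m[48;2;15;7;13m🬎[38;2;17;7;14m[48;2;15;7;13m🬎[38;2;17;7;14m[48;2;15;7;13m🬎[38;2;149;149;149m[48;2;15;7;13m🬎[38;2;128;128;128m[48;2;42;42;42m🬆[38;2;116;116;116m[48;2;35;35;35m🬂[38;2;68;68;68m[48;2;21;19;20m🬂[38;2;23;23;23m[48;2;16;7;13m🬄[38;2;17;7;14m[48;2;15;7;13m🬎[38;2;17;7;14m[48;2;15;7;13m🬎[38;2;17;7;14m[48;2;15;7;13m🬎[0m
[38;2;13;5;12m[48;2;11;5;11m🬎[38;2;13;5;12m[48;2;11;5;11m🬎[38;2;13;5;12m[48;2;11;5;11m🬎[38;2;13;5;12m[48;2;11;5;11m🬎[38;2;13;5;12m[48;2;11;5;11m🬎[38;2;13;5;12m[48;2;11;5;11m🬎[38;2;13;5;12m[48;2;11;5;11m🬎[38;2;13;5;12m[48;2;11;5;11m🬎[38;2;13;5;12m[48;2;11;5;11m🬎[38;2;13;5;12m[48;2;11;5;11m🬎[38;2;13;5;12m[48;2;11;5;11m🬎[38;2;13;5;12m[48;2;11;5;11m🬎[0m
[38;2;10;4;11m[48;2;8;3;10m🬂[38;2;10;4;11m[48;2;8;3;10m🬂[38;2;10;4;11m[48;2;8;3;10m🬂[38;2;10;4;11m[48;2;8;3;10m🬂[38;2;10;4;11m[48;2;8;3;10m🬂[38;2;10;4;11m[48;2;8;3;10m🬂[38;2;10;4;11m[48;2;8;3;10m🬂[38;2;10;4;11m[48;2;8;3;10m🬂[38;2;10;4;11m[48;2;8;3;10m🬂[38;2;10;4;11m[48;2;8;3;10m🬂[38;2;10;4;11m[48;2;8;3;10m🬂[38;2;10;4;11m[48;2;8;3;10m🬂[0m
</frame>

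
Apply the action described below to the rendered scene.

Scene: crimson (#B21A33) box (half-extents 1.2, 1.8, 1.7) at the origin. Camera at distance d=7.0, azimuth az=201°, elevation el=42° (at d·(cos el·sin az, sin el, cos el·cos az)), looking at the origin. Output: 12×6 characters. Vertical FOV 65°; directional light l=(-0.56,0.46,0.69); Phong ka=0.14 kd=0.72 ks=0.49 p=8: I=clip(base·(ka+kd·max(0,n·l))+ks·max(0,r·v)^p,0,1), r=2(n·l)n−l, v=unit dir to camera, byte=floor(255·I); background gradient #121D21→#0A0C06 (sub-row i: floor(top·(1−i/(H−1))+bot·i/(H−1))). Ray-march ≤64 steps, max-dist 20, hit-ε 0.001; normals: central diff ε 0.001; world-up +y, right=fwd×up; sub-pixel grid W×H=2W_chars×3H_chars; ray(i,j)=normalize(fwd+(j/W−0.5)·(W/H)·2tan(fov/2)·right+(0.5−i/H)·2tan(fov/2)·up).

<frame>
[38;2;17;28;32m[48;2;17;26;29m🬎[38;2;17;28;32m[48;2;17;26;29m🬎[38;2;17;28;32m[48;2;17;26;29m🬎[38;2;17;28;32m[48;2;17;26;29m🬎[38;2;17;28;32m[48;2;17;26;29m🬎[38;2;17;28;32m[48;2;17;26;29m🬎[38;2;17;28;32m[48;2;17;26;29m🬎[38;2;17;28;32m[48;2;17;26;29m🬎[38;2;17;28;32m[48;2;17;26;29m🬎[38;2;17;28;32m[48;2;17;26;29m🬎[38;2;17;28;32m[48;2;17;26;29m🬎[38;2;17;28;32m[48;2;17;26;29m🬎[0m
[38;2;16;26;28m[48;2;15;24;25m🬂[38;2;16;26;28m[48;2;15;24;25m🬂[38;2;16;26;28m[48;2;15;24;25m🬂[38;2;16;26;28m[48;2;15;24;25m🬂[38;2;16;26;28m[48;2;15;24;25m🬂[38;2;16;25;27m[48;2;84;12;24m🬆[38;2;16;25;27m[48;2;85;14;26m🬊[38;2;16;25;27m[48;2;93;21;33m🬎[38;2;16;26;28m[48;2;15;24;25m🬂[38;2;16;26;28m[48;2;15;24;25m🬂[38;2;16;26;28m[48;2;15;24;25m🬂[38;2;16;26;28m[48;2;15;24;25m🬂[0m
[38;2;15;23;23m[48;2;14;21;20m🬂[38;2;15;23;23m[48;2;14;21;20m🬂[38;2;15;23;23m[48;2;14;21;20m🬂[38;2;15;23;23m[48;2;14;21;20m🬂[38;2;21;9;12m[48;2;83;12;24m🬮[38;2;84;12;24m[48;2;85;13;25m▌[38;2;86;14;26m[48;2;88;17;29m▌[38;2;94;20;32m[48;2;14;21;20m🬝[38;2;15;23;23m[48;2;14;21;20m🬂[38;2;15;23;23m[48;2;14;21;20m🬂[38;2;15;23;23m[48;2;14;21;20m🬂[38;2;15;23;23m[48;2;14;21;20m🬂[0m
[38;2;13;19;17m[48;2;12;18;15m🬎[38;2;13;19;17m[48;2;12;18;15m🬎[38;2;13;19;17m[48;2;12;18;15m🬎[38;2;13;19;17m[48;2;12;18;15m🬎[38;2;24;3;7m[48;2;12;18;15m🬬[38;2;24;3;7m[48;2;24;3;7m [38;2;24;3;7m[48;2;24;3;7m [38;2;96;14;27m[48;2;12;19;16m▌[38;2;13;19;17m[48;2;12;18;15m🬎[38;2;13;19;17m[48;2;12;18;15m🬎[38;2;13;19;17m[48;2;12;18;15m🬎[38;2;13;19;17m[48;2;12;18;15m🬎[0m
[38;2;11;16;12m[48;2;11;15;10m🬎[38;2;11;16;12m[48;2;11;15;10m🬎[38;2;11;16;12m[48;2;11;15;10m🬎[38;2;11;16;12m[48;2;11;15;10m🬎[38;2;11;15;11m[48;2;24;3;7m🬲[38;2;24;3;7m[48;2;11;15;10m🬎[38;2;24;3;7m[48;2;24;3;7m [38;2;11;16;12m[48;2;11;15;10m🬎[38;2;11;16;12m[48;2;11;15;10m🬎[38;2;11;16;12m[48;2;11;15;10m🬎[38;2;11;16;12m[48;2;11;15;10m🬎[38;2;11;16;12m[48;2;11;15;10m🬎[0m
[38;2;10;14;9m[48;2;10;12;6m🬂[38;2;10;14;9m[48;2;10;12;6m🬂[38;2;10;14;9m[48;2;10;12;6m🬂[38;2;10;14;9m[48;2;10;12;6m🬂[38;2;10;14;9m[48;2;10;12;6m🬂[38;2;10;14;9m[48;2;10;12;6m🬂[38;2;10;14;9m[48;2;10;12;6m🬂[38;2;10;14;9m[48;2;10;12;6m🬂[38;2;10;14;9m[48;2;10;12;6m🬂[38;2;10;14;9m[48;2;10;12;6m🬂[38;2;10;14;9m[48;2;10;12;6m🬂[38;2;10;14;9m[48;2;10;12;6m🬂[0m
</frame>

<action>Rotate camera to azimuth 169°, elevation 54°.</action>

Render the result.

<frame>
[38;2;17;28;32m[48;2;17;26;29m🬎[38;2;17;28;32m[48;2;17;26;29m🬎[38;2;17;28;32m[48;2;17;26;29m🬎[38;2;17;28;32m[48;2;17;26;29m🬎[38;2;17;28;32m[48;2;17;26;29m🬎[38;2;17;28;32m[48;2;17;26;29m🬎[38;2;17;28;32m[48;2;17;26;29m🬎[38;2;17;28;32m[48;2;17;26;29m🬎[38;2;17;28;32m[48;2;17;26;29m🬎[38;2;17;28;32m[48;2;17;26;29m🬎[38;2;17;28;32m[48;2;17;26;29m🬎[38;2;17;28;32m[48;2;17;26;29m🬎[0m
[38;2;16;26;28m[48;2;15;24;25m🬂[38;2;16;26;28m[48;2;15;24;25m🬂[38;2;16;26;28m[48;2;15;24;25m🬂[38;2;16;26;28m[48;2;15;24;25m🬂[38;2;15;25;26m[48;2;104;32;44m🬝[38;2;16;26;28m[48;2;119;48;60m🬂[38;2;16;26;28m[48;2;146;74;86m🬂[38;2;167;96;107m[48;2;15;25;26m🬓[38;2;16;26;28m[48;2;15;24;25m🬂[38;2;16;26;28m[48;2;15;24;25m🬂[38;2;16;26;28m[48;2;15;24;25m🬂[38;2;16;26;28m[48;2;15;24;25m🬂[0m
[38;2;15;23;23m[48;2;14;21;20m🬂[38;2;15;23;23m[48;2;14;21;20m🬂[38;2;15;23;23m[48;2;14;21;20m🬂[38;2;15;23;23m[48;2;14;21;20m🬂[38;2;100;28;40m[48;2;14;21;21m🬉[38;2;118;46;58m[48;2;107;36;47m🬉[38;2;139;67;79m[48;2;125;53;65m🬊[38;2;15;23;23m[48;2;152;81;92m🬁[38;2;15;23;23m[48;2;14;21;20m🬂[38;2;15;23;23m[48;2;14;21;20m🬂[38;2;15;23;23m[48;2;14;21;20m🬂[38;2;15;23;23m[48;2;14;21;20m🬂[0m
[38;2;13;19;17m[48;2;12;18;15m🬎[38;2;13;19;17m[48;2;12;18;15m🬎[38;2;13;19;17m[48;2;12;18;15m🬎[38;2;13;19;17m[48;2;12;18;15m🬎[38;2;13;19;17m[48;2;12;18;15m🬎[38;2;99;27;39m[48;2;24;3;7m🬎[38;2;112;41;53m[48;2;24;3;7m🬆[38;2;134;62;74m[48;2;24;3;7m🬂[38;2;145;73;85m[48;2;14;15;14m🬀[38;2;13;19;17m[48;2;12;18;15m🬎[38;2;13;19;17m[48;2;12;18;15m🬎[38;2;13;19;17m[48;2;12;18;15m🬎[0m
[38;2;11;16;12m[48;2;11;15;10m🬎[38;2;11;16;12m[48;2;11;15;10m🬎[38;2;11;16;12m[48;2;11;15;10m🬎[38;2;11;16;12m[48;2;11;15;10m🬎[38;2;11;16;12m[48;2;11;15;10m🬎[38;2;24;3;7m[48;2;11;15;10m🬊[38;2;24;3;7m[48;2;11;15;10m🬎[38;2;24;3;7m[48;2;11;15;10m🬆[38;2;11;16;12m[48;2;11;15;10m🬎[38;2;11;16;12m[48;2;11;15;10m🬎[38;2;11;16;12m[48;2;11;15;10m🬎[38;2;11;16;12m[48;2;11;15;10m🬎[0m
[38;2;10;14;9m[48;2;10;12;6m🬂[38;2;10;14;9m[48;2;10;12;6m🬂[38;2;10;14;9m[48;2;10;12;6m🬂[38;2;10;14;9m[48;2;10;12;6m🬂[38;2;10;14;9m[48;2;10;12;6m🬂[38;2;10;14;9m[48;2;10;12;6m🬂[38;2;10;14;9m[48;2;10;12;6m🬂[38;2;10;14;9m[48;2;10;12;6m🬂[38;2;10;14;9m[48;2;10;12;6m🬂[38;2;10;14;9m[48;2;10;12;6m🬂[38;2;10;14;9m[48;2;10;12;6m🬂[38;2;10;14;9m[48;2;10;12;6m🬂[0m
</frame>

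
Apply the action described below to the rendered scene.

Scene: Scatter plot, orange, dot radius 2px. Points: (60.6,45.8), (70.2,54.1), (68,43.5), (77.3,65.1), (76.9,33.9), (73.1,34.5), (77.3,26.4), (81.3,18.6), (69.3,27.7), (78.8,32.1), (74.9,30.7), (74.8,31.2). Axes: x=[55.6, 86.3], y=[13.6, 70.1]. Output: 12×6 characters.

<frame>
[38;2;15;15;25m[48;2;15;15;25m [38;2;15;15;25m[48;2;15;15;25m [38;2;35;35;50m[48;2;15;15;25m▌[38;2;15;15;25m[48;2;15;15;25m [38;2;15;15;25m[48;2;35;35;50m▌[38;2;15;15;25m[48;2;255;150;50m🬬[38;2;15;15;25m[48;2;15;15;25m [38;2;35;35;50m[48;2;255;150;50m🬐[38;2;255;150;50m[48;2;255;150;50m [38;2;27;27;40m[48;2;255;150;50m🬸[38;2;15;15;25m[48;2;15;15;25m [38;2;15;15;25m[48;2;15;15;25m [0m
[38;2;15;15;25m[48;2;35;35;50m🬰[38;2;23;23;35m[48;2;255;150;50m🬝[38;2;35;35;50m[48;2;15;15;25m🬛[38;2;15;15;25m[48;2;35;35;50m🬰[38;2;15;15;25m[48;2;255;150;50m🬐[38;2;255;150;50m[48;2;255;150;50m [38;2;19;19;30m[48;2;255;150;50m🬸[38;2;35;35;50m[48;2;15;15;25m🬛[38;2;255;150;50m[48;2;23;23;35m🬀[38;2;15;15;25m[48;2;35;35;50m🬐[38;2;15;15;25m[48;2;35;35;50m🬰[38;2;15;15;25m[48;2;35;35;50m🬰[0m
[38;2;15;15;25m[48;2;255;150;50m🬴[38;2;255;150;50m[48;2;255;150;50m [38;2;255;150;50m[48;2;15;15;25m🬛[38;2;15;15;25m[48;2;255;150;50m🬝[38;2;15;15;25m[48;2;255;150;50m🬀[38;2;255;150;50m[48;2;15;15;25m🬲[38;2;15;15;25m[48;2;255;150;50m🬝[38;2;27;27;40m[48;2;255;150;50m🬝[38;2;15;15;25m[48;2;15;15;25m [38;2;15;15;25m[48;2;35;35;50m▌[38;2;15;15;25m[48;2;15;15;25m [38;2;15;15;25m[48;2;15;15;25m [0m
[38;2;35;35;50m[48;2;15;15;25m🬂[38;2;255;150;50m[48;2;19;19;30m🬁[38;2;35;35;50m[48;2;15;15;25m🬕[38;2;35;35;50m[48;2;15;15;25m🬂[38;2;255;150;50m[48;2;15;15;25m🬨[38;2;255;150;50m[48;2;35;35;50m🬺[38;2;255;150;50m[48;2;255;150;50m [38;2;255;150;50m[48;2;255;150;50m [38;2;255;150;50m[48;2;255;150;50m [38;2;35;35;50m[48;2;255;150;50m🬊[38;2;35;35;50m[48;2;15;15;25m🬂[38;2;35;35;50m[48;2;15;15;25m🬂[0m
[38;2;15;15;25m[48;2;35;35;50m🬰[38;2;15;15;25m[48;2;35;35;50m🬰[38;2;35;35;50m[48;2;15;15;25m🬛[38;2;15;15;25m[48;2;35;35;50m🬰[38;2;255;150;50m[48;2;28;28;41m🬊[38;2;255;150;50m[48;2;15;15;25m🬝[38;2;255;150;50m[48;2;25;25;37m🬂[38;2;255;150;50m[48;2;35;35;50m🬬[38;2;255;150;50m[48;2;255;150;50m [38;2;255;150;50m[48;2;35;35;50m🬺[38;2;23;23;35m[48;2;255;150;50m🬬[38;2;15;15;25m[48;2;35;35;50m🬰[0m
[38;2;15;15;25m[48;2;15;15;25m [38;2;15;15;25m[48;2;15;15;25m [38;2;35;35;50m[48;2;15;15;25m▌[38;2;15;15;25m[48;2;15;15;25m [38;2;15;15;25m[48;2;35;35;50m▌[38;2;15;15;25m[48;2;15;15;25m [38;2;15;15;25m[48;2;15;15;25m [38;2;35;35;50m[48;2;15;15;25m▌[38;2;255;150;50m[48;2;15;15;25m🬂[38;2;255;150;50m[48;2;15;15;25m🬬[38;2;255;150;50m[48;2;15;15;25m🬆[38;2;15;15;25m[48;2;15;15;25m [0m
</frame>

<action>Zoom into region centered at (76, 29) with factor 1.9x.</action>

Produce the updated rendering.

<frame>
[38;2;255;150;50m[48;2;15;15;25m🬝[38;2;255;150;50m[48;2;15;15;25m🬀[38;2;35;35;50m[48;2;15;15;25m▌[38;2;15;15;25m[48;2;15;15;25m [38;2;15;15;25m[48;2;35;35;50m▌[38;2;15;15;25m[48;2;15;15;25m [38;2;15;15;25m[48;2;15;15;25m [38;2;35;35;50m[48;2;15;15;25m▌[38;2;15;15;25m[48;2;15;15;25m [38;2;15;15;25m[48;2;35;35;50m▌[38;2;15;15;25m[48;2;15;15;25m [38;2;15;15;25m[48;2;15;15;25m [0m
[38;2;15;15;25m[48;2;35;35;50m🬰[38;2;15;15;25m[48;2;35;35;50m🬰[38;2;31;31;45m[48;2;255;150;50m🬝[38;2;15;15;25m[48;2;255;150;50m🬀[38;2;28;28;41m[48;2;255;150;50m🬊[38;2;21;21;33m[48;2;255;150;50m🬆[38;2;255;150;50m[48;2;15;15;25m🬺[38;2;28;28;41m[48;2;255;150;50m🬆[38;2;23;23;35m[48;2;255;150;50m🬬[38;2;15;15;25m[48;2;35;35;50m🬐[38;2;15;15;25m[48;2;35;35;50m🬰[38;2;15;15;25m[48;2;35;35;50m🬰[0m
[38;2;15;15;25m[48;2;255;150;50m🬆[38;2;15;15;25m[48;2;255;150;50m🬬[38;2;35;35;50m[48;2;15;15;25m▌[38;2;255;150;50m[48;2;15;15;25m🬊[38;2;255;150;50m[48;2;255;150;50m [38;2;255;150;50m[48;2;15;15;25m🬝[38;2;255;150;50m[48;2;255;150;50m [38;2;255;150;50m[48;2;255;150;50m [38;2;255;150;50m[48;2;15;15;25m🬆[38;2;15;15;25m[48;2;35;35;50m▌[38;2;15;15;25m[48;2;15;15;25m [38;2;15;15;25m[48;2;15;15;25m [0m
[38;2;255;150;50m[48;2;15;15;25m🬬[38;2;255;150;50m[48;2;15;15;25m🬆[38;2;35;35;50m[48;2;15;15;25m🬕[38;2;35;35;50m[48;2;15;15;25m🬂[38;2;255;150;50m[48;2;27;27;40m🬁[38;2;255;150;50m[48;2;19;19;30m🬁[38;2;255;150;50m[48;2;15;15;25m🬬[38;2;255;150;50m[48;2;21;21;33m🬆[38;2;35;35;50m[48;2;15;15;25m🬂[38;2;35;35;50m[48;2;15;15;25m🬨[38;2;35;35;50m[48;2;15;15;25m🬂[38;2;35;35;50m[48;2;15;15;25m🬂[0m
[38;2;15;15;25m[48;2;35;35;50m🬰[38;2;15;15;25m[48;2;35;35;50m🬰[38;2;35;35;50m[48;2;15;15;25m🬛[38;2;15;15;25m[48;2;35;35;50m🬰[38;2;15;15;25m[48;2;35;35;50m🬐[38;2;15;15;25m[48;2;35;35;50m🬰[38;2;15;15;25m[48;2;35;35;50m🬰[38;2;35;35;50m[48;2;15;15;25m🬛[38;2;23;23;35m[48;2;255;150;50m🬝[38;2;15;15;25m[48;2;255;150;50m🬀[38;2;21;21;33m[48;2;255;150;50m🬊[38;2;15;15;25m[48;2;35;35;50m🬰[0m
[38;2;15;15;25m[48;2;15;15;25m [38;2;15;15;25m[48;2;15;15;25m [38;2;35;35;50m[48;2;15;15;25m▌[38;2;15;15;25m[48;2;15;15;25m [38;2;15;15;25m[48;2;35;35;50m▌[38;2;15;15;25m[48;2;15;15;25m [38;2;15;15;25m[48;2;15;15;25m [38;2;35;35;50m[48;2;15;15;25m▌[38;2;15;15;25m[48;2;15;15;25m [38;2;255;150;50m[48;2;21;21;33m🬊[38;2;255;150;50m[48;2;15;15;25m🬀[38;2;15;15;25m[48;2;15;15;25m [0m
</frame>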